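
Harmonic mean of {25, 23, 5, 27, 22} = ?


Sum of reciprocals = 1/25 + 1/23 + 1/5 + 1/27 + 1/22 = 0.365970
HM = 5/0.365970 = 13.6623

HM = 13.6623


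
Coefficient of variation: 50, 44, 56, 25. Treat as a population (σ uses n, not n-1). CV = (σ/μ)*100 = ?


Mean = 43.7500
SD = 11.6270
CV = (11.6270/43.7500)*100 = 26.5760%

CV = 26.5760%


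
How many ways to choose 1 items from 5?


C(5,1) = 5!/(1! × 4!)
= 120/(1 × 24)
= 5

C(5,1) = 5


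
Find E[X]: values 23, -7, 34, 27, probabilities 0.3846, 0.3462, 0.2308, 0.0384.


E[X] = 23*0.3846 - 7*0.3462 + 34*0.2308 + 27*0.0384
= 8.8458 - 2.4234 + 7.8472 + 1.0368
= 15.3064

E[X] = 15.3064


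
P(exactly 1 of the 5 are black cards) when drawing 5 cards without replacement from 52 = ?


Hypergeometric: P(X=1) = C(26,1)·C(26,4) / C(52,5)
= 26 × 14950 / 2598960
= 388700/2598960 = 0.1496

P = 0.1496


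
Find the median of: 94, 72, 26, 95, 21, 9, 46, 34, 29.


Sorted: 9, 21, 26, 29, 34, 46, 72, 94, 95
n = 9 (odd)
Middle value = 34

Median = 34


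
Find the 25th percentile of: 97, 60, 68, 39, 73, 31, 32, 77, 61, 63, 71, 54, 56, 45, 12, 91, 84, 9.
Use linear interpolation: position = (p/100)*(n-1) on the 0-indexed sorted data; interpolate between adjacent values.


Sorted: 9, 12, 31, 32, 39, 45, 54, 56, 60, 61, 63, 68, 71, 73, 77, 84, 91, 97
n = 18
Index = 25/100 * 17 = 4.2500
Lower = data[4] = 39, Upper = data[5] = 45
P25 = 39 + 0.2500*(6) = 40.5000

P25 = 40.5000


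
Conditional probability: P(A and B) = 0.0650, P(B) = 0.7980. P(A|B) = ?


P(A|B) = 0.0650/0.7980 = 0.0815

P(A|B) = 0.0815


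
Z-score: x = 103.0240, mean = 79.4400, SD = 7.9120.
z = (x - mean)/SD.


z = (103.0240 - 79.4400)/7.9120
= 23.5840/7.9120
= 2.9808

z = 2.9808


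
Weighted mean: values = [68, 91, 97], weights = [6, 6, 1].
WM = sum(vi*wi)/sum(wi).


Numerator = 68*6 + 91*6 + 97*1 = 1051
Denominator = 6 + 6 + 1 = 13
WM = 1051/13 = 80.8462

WM = 80.8462


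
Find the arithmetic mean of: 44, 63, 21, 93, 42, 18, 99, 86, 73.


Sum = 44 + 63 + 21 + 93 + 42 + 18 + 99 + 86 + 73 = 539
n = 9
Mean = 539/9 = 59.8889

Mean = 59.8889


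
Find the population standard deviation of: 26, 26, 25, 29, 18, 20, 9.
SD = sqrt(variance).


Mean = 21.8571
Variance = 39.8367
SD = sqrt(39.8367) = 6.3116

SD = 6.3116


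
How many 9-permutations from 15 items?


P(15,9) = 15!/6!
= 1307674368000/720
= 1816214400

P(15,9) = 1816214400


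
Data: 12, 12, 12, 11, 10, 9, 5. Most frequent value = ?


Frequencies: 5:1, 9:1, 10:1, 11:1, 12:3
Max frequency = 3
Mode = 12

Mode = 12


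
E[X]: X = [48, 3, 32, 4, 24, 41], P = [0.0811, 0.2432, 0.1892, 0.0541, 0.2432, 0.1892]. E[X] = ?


E[X] = 48*0.0811 + 3*0.2432 + 32*0.1892 + 4*0.0541 + 24*0.2432 + 41*0.1892
= 3.8928 + 0.7296 + 6.0544 + 0.2164 + 5.8368 + 7.7572
= 24.4872

E[X] = 24.4872


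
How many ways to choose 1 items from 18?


C(18,1) = 18!/(1! × 17!)
= 6402373705728000/(1 × 355687428096000)
= 18

C(18,1) = 18


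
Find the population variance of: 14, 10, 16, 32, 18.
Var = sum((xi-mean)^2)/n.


Mean = 18.0000
Squared deviations: 16.0000, 64.0000, 4.0000, 196.0000, 0
Sum = 280.0000
Variance = 280.0000/5 = 56.0000

Variance = 56.0000


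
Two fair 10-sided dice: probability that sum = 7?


Total outcomes = 10×10 = 100
Favorable (sum = 7): 6
P = 6/100 = 0.0600

P = 0.0600


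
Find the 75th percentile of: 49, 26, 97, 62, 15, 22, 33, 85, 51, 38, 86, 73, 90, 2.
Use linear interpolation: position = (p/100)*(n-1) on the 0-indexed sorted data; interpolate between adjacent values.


Sorted: 2, 15, 22, 26, 33, 38, 49, 51, 62, 73, 85, 86, 90, 97
n = 14
Index = 75/100 * 13 = 9.7500
Lower = data[9] = 73, Upper = data[10] = 85
P75 = 73 + 0.7500*(12) = 82.0000

P75 = 82.0000


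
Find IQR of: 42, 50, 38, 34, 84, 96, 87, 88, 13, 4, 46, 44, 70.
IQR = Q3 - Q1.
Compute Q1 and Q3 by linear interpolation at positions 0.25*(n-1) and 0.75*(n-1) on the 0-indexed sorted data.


Sorted: 4, 13, 34, 38, 42, 44, 46, 50, 70, 84, 87, 88, 96
Q1 (25th %ile) = 38.0000
Q3 (75th %ile) = 84.0000
IQR = 84.0000 - 38.0000 = 46.0000

IQR = 46.0000


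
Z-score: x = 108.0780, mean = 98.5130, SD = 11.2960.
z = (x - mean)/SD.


z = (108.0780 - 98.5130)/11.2960
= 9.5650/11.2960
= 0.8468

z = 0.8468


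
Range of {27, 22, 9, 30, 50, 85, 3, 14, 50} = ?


Max = 85, Min = 3
Range = 85 - 3 = 82

Range = 82


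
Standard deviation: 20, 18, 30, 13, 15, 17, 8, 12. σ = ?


Mean = 16.6250
Variance = 37.9844
SD = sqrt(37.9844) = 6.1631

SD = 6.1631


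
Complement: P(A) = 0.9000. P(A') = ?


P(not A) = 1 - 0.9000 = 0.1000

P(not A) = 0.1000


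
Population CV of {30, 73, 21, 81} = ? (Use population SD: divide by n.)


Mean = 51.2500
SD = 26.0996
CV = (26.0996/51.2500)*100 = 50.9260%

CV = 50.9260%


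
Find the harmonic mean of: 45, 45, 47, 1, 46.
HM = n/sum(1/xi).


Sum of reciprocals = 1/45 + 1/45 + 1/47 + 1/1 + 1/46 = 1.087460
HM = 5/1.087460 = 4.5979

HM = 4.5979


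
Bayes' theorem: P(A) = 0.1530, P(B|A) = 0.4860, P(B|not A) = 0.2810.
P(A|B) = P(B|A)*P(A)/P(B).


P(B) = P(B|A)*P(A) + P(B|A')*P(A')
= 0.4860*0.1530 + 0.2810*0.8470
= 0.074358 + 0.238007 = 0.312365
P(A|B) = 0.074358/0.312365 = 0.2380

P(A|B) = 0.2380


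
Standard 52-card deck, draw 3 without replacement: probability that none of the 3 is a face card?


P(no face cards) = (40/52) × (39/51) × (38/50)
= 0.4471

P = 0.4471


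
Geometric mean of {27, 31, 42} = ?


Product = 27 × 31 × 42 = 35154
GM = 35154^(1/3) = 32.7586

GM = 32.7586


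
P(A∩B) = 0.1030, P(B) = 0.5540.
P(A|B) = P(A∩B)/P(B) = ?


P(A|B) = 0.1030/0.5540 = 0.1859

P(A|B) = 0.1859


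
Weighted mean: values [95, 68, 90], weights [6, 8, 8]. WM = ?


Numerator = 95*6 + 68*8 + 90*8 = 1834
Denominator = 6 + 8 + 8 = 22
WM = 1834/22 = 83.3636

WM = 83.3636


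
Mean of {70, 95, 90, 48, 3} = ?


Sum = 70 + 95 + 90 + 48 + 3 = 306
n = 5
Mean = 306/5 = 61.2000

Mean = 61.2000


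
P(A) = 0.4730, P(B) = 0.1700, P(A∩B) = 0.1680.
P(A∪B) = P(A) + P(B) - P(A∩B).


P(A∪B) = 0.4730 + 0.1700 - 0.1680
= 0.6430 - 0.1680
= 0.4750

P(A∪B) = 0.4750


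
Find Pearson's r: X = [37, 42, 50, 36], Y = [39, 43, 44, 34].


Mean X = 41.2500, Mean Y = 40.0000
SD X = 5.539630, SD Y = 3.937004
Cov = 18.250000
r = 18.250000/(5.539630*3.937004) = 0.8368

r = 0.8368


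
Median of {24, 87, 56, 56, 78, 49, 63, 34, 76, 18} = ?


Sorted: 18, 24, 34, 49, 56, 56, 63, 76, 78, 87
n = 10 (even)
Middle values: 56 and 56
Median = (56+56)/2 = 56.0000

Median = 56.0000


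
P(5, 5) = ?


P(5,5) = 5!/0!
= 120/1
= 120

P(5,5) = 120


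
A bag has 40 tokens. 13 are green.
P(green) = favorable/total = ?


P = 13/40 = 0.3250

P = 0.3250


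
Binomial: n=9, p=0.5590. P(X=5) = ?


C(9,5) = 126
p^5 = 0.054583
(1-p)^4 = 0.037823
P = 126 * 0.054583 * 0.037823 = 0.2601

P(X=5) = 0.2601


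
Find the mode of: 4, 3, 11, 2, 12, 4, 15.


Frequencies: 2:1, 3:1, 4:2, 11:1, 12:1, 15:1
Max frequency = 2
Mode = 4

Mode = 4


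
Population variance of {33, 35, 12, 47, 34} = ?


Mean = 32.2000
Squared deviations: 0.6400, 7.8400, 408.0400, 219.0400, 3.2400
Sum = 638.8000
Variance = 638.8000/5 = 127.7600

Variance = 127.7600


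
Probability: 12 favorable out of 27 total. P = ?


P = 12/27 = 0.4444

P = 0.4444


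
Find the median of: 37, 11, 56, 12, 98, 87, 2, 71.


Sorted: 2, 11, 12, 37, 56, 71, 87, 98
n = 8 (even)
Middle values: 37 and 56
Median = (37+56)/2 = 46.5000

Median = 46.5000


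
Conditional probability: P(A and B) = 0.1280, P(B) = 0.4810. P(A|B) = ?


P(A|B) = 0.1280/0.4810 = 0.2661

P(A|B) = 0.2661


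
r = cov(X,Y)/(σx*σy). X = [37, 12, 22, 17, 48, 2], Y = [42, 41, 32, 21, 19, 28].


Mean X = 23.0000, Mean Y = 30.5000
SD X = 15.383974, SD Y = 8.883505
Cov = -22.333333
r = -22.333333/(15.383974*8.883505) = -0.1634

r = -0.1634


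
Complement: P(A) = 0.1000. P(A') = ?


P(not A) = 1 - 0.1000 = 0.9000

P(not A) = 0.9000


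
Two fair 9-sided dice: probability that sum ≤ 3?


Total outcomes = 9×9 = 81
Favorable (sum ≤ 3): 3
P = 3/81 = 0.0370

P = 0.0370


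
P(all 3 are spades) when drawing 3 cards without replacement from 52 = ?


P(all spades) = (13/52) × (12/51) × (11/50)
= 0.0129

P = 0.0129


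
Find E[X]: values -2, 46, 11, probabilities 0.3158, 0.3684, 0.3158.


E[X] = -2*0.3158 + 46*0.3684 + 11*0.3158
= -0.6316 + 16.9464 + 3.4738
= 19.7886

E[X] = 19.7886


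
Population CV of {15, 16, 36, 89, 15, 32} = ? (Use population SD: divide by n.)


Mean = 33.8333
SD = 26.0731
CV = (26.0731/33.8333)*100 = 77.0633%

CV = 77.0633%


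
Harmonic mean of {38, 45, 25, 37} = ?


Sum of reciprocals = 1/38 + 1/45 + 1/25 + 1/37 = 0.115565
HM = 4/0.115565 = 34.6125

HM = 34.6125


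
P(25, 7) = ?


P(25,7) = 25!/18!
= 15511210043330985984000000/6402373705728000
= 2422728000

P(25,7) = 2422728000


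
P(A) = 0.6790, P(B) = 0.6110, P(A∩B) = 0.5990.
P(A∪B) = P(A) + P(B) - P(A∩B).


P(A∪B) = 0.6790 + 0.6110 - 0.5990
= 1.2900 - 0.5990
= 0.6910

P(A∪B) = 0.6910


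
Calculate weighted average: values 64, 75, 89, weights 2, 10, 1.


Numerator = 64*2 + 75*10 + 89*1 = 967
Denominator = 2 + 10 + 1 = 13
WM = 967/13 = 74.3846

WM = 74.3846


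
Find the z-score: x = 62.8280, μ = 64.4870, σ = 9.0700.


z = (62.8280 - 64.4870)/9.0700
= -1.6590/9.0700
= -0.1829

z = -0.1829


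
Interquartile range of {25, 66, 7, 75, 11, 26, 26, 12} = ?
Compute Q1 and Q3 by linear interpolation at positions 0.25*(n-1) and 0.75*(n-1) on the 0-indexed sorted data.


Sorted: 7, 11, 12, 25, 26, 26, 66, 75
Q1 (25th %ile) = 11.7500
Q3 (75th %ile) = 36.0000
IQR = 36.0000 - 11.7500 = 24.2500

IQR = 24.2500


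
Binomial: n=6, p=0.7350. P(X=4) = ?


C(6,4) = 15
p^4 = 0.291843
(1-p)^2 = 0.070225
P = 15 * 0.291843 * 0.070225 = 0.3074

P(X=4) = 0.3074


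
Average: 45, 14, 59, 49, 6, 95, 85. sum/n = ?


Sum = 45 + 14 + 59 + 49 + 6 + 95 + 85 = 353
n = 7
Mean = 353/7 = 50.4286

Mean = 50.4286


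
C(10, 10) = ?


C(10,10) = 10!/(10! × 0!)
= 3628800/(3628800 × 1)
= 1

C(10,10) = 1


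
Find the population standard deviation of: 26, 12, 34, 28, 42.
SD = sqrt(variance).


Mean = 28.4000
Variance = 98.2400
SD = sqrt(98.2400) = 9.9116

SD = 9.9116


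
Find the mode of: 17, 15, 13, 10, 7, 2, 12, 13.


Frequencies: 2:1, 7:1, 10:1, 12:1, 13:2, 15:1, 17:1
Max frequency = 2
Mode = 13

Mode = 13


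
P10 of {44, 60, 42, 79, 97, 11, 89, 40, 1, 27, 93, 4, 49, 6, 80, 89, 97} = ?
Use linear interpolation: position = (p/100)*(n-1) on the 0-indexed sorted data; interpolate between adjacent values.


Sorted: 1, 4, 6, 11, 27, 40, 42, 44, 49, 60, 79, 80, 89, 89, 93, 97, 97
n = 17
Index = 10/100 * 16 = 1.6000
Lower = data[1] = 4, Upper = data[2] = 6
P10 = 4 + 0.6000*(2) = 5.2000

P10 = 5.2000


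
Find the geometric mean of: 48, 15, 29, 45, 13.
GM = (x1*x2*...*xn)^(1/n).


Product = 48 × 15 × 29 × 45 × 13 = 12214800
GM = 12214800^(1/5) = 26.1443

GM = 26.1443


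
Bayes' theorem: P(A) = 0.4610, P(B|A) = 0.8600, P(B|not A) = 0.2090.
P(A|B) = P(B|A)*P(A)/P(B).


P(B) = P(B|A)*P(A) + P(B|A')*P(A')
= 0.8600*0.4610 + 0.2090*0.5390
= 0.396460 + 0.112651 = 0.509111
P(A|B) = 0.396460/0.509111 = 0.7787

P(A|B) = 0.7787


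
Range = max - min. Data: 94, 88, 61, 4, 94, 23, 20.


Max = 94, Min = 4
Range = 94 - 4 = 90

Range = 90


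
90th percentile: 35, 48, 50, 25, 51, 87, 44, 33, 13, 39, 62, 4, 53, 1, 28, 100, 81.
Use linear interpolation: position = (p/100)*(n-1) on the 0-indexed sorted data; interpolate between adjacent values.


Sorted: 1, 4, 13, 25, 28, 33, 35, 39, 44, 48, 50, 51, 53, 62, 81, 87, 100
n = 17
Index = 90/100 * 16 = 14.4000
Lower = data[14] = 81, Upper = data[15] = 87
P90 = 81 + 0.4000*(6) = 83.4000

P90 = 83.4000


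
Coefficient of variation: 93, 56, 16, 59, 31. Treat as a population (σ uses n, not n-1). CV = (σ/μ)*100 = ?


Mean = 51.0000
SD = 26.3742
CV = (26.3742/51.0000)*100 = 51.7142%

CV = 51.7142%


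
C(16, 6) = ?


C(16,6) = 16!/(6! × 10!)
= 20922789888000/(720 × 3628800)
= 8008

C(16,6) = 8008


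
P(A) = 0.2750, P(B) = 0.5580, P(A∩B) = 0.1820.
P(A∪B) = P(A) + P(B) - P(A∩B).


P(A∪B) = 0.2750 + 0.5580 - 0.1820
= 0.8330 - 0.1820
= 0.6510

P(A∪B) = 0.6510


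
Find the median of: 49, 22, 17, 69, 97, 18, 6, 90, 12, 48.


Sorted: 6, 12, 17, 18, 22, 48, 49, 69, 90, 97
n = 10 (even)
Middle values: 22 and 48
Median = (22+48)/2 = 35.0000

Median = 35.0000


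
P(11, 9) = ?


P(11,9) = 11!/2!
= 39916800/2
= 19958400

P(11,9) = 19958400


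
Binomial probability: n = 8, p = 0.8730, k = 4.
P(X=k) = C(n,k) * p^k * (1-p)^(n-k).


C(8,4) = 70
p^4 = 0.580841
(1-p)^4 = 0.000260
P = 70 * 0.580841 * 0.000260 = 0.0106

P(X=4) = 0.0106


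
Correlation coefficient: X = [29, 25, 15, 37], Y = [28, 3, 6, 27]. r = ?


Mean X = 26.5000, Mean Y = 16.0000
SD X = 7.921490, SD Y = 11.554220
Cov = 70.000000
r = 70.000000/(7.921490*11.554220) = 0.7648

r = 0.7648


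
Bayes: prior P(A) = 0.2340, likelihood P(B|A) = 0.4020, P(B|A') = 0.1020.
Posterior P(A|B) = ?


P(B) = P(B|A)*P(A) + P(B|A')*P(A')
= 0.4020*0.2340 + 0.1020*0.7660
= 0.094068 + 0.078132 = 0.172200
P(A|B) = 0.094068/0.172200 = 0.5463

P(A|B) = 0.5463


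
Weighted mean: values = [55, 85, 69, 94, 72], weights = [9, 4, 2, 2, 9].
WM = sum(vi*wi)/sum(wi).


Numerator = 55*9 + 85*4 + 69*2 + 94*2 + 72*9 = 1809
Denominator = 9 + 4 + 2 + 2 + 9 = 26
WM = 1809/26 = 69.5769

WM = 69.5769


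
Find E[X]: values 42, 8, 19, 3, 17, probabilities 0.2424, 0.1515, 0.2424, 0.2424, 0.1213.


E[X] = 42*0.2424 + 8*0.1515 + 19*0.2424 + 3*0.2424 + 17*0.1213
= 10.1808 + 1.2120 + 4.6056 + 0.7272 + 2.0621
= 18.7877

E[X] = 18.7877


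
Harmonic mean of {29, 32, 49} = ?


Sum of reciprocals = 1/29 + 1/32 + 1/49 = 0.086141
HM = 3/0.086141 = 34.8267

HM = 34.8267


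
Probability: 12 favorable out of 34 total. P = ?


P = 12/34 = 0.3529

P = 0.3529


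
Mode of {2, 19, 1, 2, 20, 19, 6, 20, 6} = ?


Frequencies: 1:1, 2:2, 6:2, 19:2, 20:2
Max frequency = 2
Mode = 2, 6, 19, 20

Mode = 2, 6, 19, 20


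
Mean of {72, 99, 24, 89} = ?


Sum = 72 + 99 + 24 + 89 = 284
n = 4
Mean = 284/4 = 71.0000

Mean = 71.0000


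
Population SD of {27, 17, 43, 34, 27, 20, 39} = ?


Mean = 29.5714
Variance = 78.8163
SD = sqrt(78.8163) = 8.8779

SD = 8.8779


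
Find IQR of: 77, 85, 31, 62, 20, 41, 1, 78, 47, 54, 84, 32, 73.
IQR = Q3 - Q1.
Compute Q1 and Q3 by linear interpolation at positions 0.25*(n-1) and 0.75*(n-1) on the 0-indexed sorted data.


Sorted: 1, 20, 31, 32, 41, 47, 54, 62, 73, 77, 78, 84, 85
Q1 (25th %ile) = 32.0000
Q3 (75th %ile) = 77.0000
IQR = 77.0000 - 32.0000 = 45.0000

IQR = 45.0000


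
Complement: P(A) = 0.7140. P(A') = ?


P(not A) = 1 - 0.7140 = 0.2860

P(not A) = 0.2860


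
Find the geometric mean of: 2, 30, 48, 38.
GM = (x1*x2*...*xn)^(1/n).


Product = 2 × 30 × 48 × 38 = 109440
GM = 109440^(1/4) = 18.1884

GM = 18.1884


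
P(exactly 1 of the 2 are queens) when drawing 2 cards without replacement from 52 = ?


Hypergeometric: P(X=1) = C(4,1)·C(48,1) / C(52,2)
= 4 × 48 / 1326
= 192/1326 = 0.1448

P = 0.1448


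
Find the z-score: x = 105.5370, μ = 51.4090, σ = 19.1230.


z = (105.5370 - 51.4090)/19.1230
= 54.1280/19.1230
= 2.8305

z = 2.8305


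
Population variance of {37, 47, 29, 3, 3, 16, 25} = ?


Mean = 22.8571
Squared deviations: 200.0204, 582.8776, 37.7347, 394.3061, 394.3061, 47.0204, 4.5918
Sum = 1660.8571
Variance = 1660.8571/7 = 237.2653

Variance = 237.2653


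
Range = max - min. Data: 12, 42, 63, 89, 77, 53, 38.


Max = 89, Min = 12
Range = 89 - 12 = 77

Range = 77


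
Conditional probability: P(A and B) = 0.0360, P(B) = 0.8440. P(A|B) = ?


P(A|B) = 0.0360/0.8440 = 0.0427

P(A|B) = 0.0427


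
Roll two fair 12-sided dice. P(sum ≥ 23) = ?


Total outcomes = 12×12 = 144
Favorable (sum ≥ 23): 3
P = 3/144 = 0.0208

P = 0.0208


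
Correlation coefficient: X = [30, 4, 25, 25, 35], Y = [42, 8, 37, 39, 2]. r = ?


Mean X = 23.8000, Mean Y = 25.6000
SD X = 10.571660, SD Y = 17.001176
Cov = 43.120000
r = 43.120000/(10.571660*17.001176) = 0.2399

r = 0.2399


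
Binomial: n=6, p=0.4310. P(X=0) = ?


C(6,0) = 1
p^0 = 1.000000
(1-p)^6 = 0.033937
P = 1 * 1.000000 * 0.033937 = 0.0339

P(X=0) = 0.0339


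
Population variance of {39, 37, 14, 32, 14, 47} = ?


Mean = 30.5000
Squared deviations: 72.2500, 42.2500, 272.2500, 2.2500, 272.2500, 272.2500
Sum = 933.5000
Variance = 933.5000/6 = 155.5833

Variance = 155.5833


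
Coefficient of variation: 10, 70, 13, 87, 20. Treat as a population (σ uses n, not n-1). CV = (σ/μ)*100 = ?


Mean = 40.0000
SD = 32.0562
CV = (32.0562/40.0000)*100 = 80.1405%

CV = 80.1405%


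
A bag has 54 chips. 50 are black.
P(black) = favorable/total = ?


P = 50/54 = 0.9259

P = 0.9259


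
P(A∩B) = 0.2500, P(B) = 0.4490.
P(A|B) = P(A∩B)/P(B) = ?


P(A|B) = 0.2500/0.4490 = 0.5568

P(A|B) = 0.5568


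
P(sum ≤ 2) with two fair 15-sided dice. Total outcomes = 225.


Total outcomes = 15×15 = 225
Favorable (sum ≤ 2): 1
P = 1/225 = 0.0044

P = 0.0044


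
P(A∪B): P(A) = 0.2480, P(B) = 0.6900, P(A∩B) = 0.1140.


P(A∪B) = 0.2480 + 0.6900 - 0.1140
= 0.9380 - 0.1140
= 0.8240

P(A∪B) = 0.8240


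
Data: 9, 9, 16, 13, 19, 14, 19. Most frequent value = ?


Frequencies: 9:2, 13:1, 14:1, 16:1, 19:2
Max frequency = 2
Mode = 9, 19

Mode = 9, 19


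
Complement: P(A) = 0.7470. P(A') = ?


P(not A) = 1 - 0.7470 = 0.2530

P(not A) = 0.2530


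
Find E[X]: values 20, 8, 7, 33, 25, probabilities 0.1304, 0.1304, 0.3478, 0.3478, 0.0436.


E[X] = 20*0.1304 + 8*0.1304 + 7*0.3478 + 33*0.3478 + 25*0.0436
= 2.6080 + 1.0432 + 2.4346 + 11.4774 + 1.0900
= 18.6532

E[X] = 18.6532


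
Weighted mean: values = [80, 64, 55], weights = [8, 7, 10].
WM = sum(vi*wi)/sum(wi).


Numerator = 80*8 + 64*7 + 55*10 = 1638
Denominator = 8 + 7 + 10 = 25
WM = 1638/25 = 65.5200

WM = 65.5200


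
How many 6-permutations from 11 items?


P(11,6) = 11!/5!
= 39916800/120
= 332640

P(11,6) = 332640


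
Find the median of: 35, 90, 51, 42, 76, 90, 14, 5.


Sorted: 5, 14, 35, 42, 51, 76, 90, 90
n = 8 (even)
Middle values: 42 and 51
Median = (42+51)/2 = 46.5000

Median = 46.5000


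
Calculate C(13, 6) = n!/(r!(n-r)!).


C(13,6) = 13!/(6! × 7!)
= 6227020800/(720 × 5040)
= 1716

C(13,6) = 1716


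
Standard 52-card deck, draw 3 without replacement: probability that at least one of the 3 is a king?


P(at least one) = 1 - P(none)
P(none) = (48/52) × (47/51) × (46/50) = 0.782624
P(at least one) = 1 - 0.782624 = 0.2174

P = 0.2174


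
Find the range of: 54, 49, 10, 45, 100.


Max = 100, Min = 10
Range = 100 - 10 = 90

Range = 90


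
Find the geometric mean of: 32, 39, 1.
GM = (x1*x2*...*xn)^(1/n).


Product = 32 × 39 × 1 = 1248
GM = 1248^(1/3) = 10.7664

GM = 10.7664


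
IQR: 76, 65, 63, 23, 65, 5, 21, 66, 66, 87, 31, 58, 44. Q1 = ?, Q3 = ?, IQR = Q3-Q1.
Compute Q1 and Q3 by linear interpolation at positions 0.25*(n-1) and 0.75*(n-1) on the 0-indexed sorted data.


Sorted: 5, 21, 23, 31, 44, 58, 63, 65, 65, 66, 66, 76, 87
Q1 (25th %ile) = 31.0000
Q3 (75th %ile) = 66.0000
IQR = 66.0000 - 31.0000 = 35.0000

IQR = 35.0000


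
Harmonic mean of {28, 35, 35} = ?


Sum of reciprocals = 1/28 + 1/35 + 1/35 = 0.092857
HM = 3/0.092857 = 32.3077

HM = 32.3077


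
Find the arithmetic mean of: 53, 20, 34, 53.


Sum = 53 + 20 + 34 + 53 = 160
n = 4
Mean = 160/4 = 40.0000

Mean = 40.0000


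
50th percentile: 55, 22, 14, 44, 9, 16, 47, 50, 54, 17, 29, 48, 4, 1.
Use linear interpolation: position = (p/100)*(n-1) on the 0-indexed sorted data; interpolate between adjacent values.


Sorted: 1, 4, 9, 14, 16, 17, 22, 29, 44, 47, 48, 50, 54, 55
n = 14
Index = 50/100 * 13 = 6.5000
Lower = data[6] = 22, Upper = data[7] = 29
P50 = 22 + 0.5000*(7) = 25.5000

P50 = 25.5000


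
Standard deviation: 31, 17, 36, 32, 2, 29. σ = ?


Mean = 24.5000
Variance = 135.5833
SD = sqrt(135.5833) = 11.6440

SD = 11.6440


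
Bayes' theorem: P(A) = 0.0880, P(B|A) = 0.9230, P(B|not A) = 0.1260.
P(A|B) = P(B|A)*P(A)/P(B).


P(B) = P(B|A)*P(A) + P(B|A')*P(A')
= 0.9230*0.0880 + 0.1260*0.9120
= 0.081224 + 0.114912 = 0.196136
P(A|B) = 0.081224/0.196136 = 0.4141

P(A|B) = 0.4141


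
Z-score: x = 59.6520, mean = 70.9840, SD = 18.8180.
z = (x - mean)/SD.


z = (59.6520 - 70.9840)/18.8180
= -11.3320/18.8180
= -0.6022

z = -0.6022


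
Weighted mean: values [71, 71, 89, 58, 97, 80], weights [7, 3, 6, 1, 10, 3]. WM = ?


Numerator = 71*7 + 71*3 + 89*6 + 58*1 + 97*10 + 80*3 = 2512
Denominator = 7 + 3 + 6 + 1 + 10 + 3 = 30
WM = 2512/30 = 83.7333

WM = 83.7333


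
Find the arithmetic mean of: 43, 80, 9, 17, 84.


Sum = 43 + 80 + 9 + 17 + 84 = 233
n = 5
Mean = 233/5 = 46.6000

Mean = 46.6000


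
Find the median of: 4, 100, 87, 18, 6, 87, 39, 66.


Sorted: 4, 6, 18, 39, 66, 87, 87, 100
n = 8 (even)
Middle values: 39 and 66
Median = (39+66)/2 = 52.5000

Median = 52.5000


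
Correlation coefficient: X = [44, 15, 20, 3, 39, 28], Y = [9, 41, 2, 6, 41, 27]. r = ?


Mean X = 24.8333, Mean Y = 21.0000
SD X = 13.993054, SD Y = 16.155494
Cov = 49.166667
r = 49.166667/(13.993054*16.155494) = 0.2175

r = 0.2175


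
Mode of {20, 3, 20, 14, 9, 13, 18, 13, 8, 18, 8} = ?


Frequencies: 3:1, 8:2, 9:1, 13:2, 14:1, 18:2, 20:2
Max frequency = 2
Mode = 8, 13, 18, 20

Mode = 8, 13, 18, 20


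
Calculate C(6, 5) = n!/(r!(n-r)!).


C(6,5) = 6!/(5! × 1!)
= 720/(120 × 1)
= 6

C(6,5) = 6


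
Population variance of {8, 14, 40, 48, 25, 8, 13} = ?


Mean = 22.2857
Squared deviations: 204.0816, 68.6531, 313.7959, 661.2245, 7.3673, 204.0816, 86.2245
Sum = 1545.4286
Variance = 1545.4286/7 = 220.7755

Variance = 220.7755


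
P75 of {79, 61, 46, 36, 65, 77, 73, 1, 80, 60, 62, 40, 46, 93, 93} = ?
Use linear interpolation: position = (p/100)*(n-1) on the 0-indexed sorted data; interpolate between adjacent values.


Sorted: 1, 36, 40, 46, 46, 60, 61, 62, 65, 73, 77, 79, 80, 93, 93
n = 15
Index = 75/100 * 14 = 10.5000
Lower = data[10] = 77, Upper = data[11] = 79
P75 = 77 + 0.5000*(2) = 78.0000

P75 = 78.0000


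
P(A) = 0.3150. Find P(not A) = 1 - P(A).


P(not A) = 1 - 0.3150 = 0.6850

P(not A) = 0.6850


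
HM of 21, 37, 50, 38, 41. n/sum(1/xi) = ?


Sum of reciprocals = 1/21 + 1/37 + 1/50 + 1/38 + 1/41 = 0.145352
HM = 5/0.145352 = 34.3992

HM = 34.3992


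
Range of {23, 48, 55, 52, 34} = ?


Max = 55, Min = 23
Range = 55 - 23 = 32

Range = 32


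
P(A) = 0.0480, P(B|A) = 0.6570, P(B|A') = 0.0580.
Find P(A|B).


P(B) = P(B|A)*P(A) + P(B|A')*P(A')
= 0.6570*0.0480 + 0.0580*0.9520
= 0.031536 + 0.055216 = 0.086752
P(A|B) = 0.031536/0.086752 = 0.3635

P(A|B) = 0.3635


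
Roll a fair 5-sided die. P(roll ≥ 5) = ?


Favorable outcomes (roll ≥ 5): 1
Total outcomes = 5
P = 1/5 = 0.2000

P = 0.2000


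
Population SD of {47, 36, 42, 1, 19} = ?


Mean = 29.0000
Variance = 285.2000
SD = sqrt(285.2000) = 16.8879

SD = 16.8879


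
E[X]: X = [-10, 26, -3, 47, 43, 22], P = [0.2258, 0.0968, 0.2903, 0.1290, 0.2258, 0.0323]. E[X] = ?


E[X] = -10*0.2258 + 26*0.0968 - 3*0.2903 + 47*0.1290 + 43*0.2258 + 22*0.0323
= -2.2580 + 2.5168 - 0.8709 + 6.0630 + 9.7094 + 0.7106
= 15.8709

E[X] = 15.8709


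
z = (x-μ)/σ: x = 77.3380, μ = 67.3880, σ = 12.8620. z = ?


z = (77.3380 - 67.3880)/12.8620
= 9.9500/12.8620
= 0.7736

z = 0.7736


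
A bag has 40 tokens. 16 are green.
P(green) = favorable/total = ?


P = 16/40 = 0.4000

P = 0.4000


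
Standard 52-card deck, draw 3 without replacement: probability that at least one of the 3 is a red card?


P(at least one) = 1 - P(none)
P(none) = (26/52) × (25/51) × (24/50) = 0.117647
P(at least one) = 1 - 0.117647 = 0.8824

P = 0.8824


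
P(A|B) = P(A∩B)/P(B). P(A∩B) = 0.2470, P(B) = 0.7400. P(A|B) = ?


P(A|B) = 0.2470/0.7400 = 0.3338

P(A|B) = 0.3338


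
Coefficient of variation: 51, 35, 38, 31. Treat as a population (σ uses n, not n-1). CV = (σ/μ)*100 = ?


Mean = 38.7500
SD = 7.4958
CV = (7.4958/38.7500)*100 = 19.3441%

CV = 19.3441%


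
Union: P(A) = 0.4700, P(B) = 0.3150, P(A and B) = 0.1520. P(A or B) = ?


P(A∪B) = 0.4700 + 0.3150 - 0.1520
= 0.7850 - 0.1520
= 0.6330

P(A∪B) = 0.6330


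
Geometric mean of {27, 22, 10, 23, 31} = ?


Product = 27 × 22 × 10 × 23 × 31 = 4235220
GM = 4235220^(1/5) = 21.1532

GM = 21.1532


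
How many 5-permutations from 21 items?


P(21,5) = 21!/16!
= 51090942171709440000/20922789888000
= 2441880

P(21,5) = 2441880


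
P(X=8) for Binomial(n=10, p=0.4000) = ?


C(10,8) = 45
p^8 = 0.000655
(1-p)^2 = 0.360000
P = 45 * 0.000655 * 0.360000 = 0.0106

P(X=8) = 0.0106


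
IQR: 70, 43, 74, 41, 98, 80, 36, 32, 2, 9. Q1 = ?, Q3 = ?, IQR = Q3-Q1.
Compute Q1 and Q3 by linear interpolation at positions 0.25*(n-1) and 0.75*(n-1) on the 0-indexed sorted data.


Sorted: 2, 9, 32, 36, 41, 43, 70, 74, 80, 98
Q1 (25th %ile) = 33.0000
Q3 (75th %ile) = 73.0000
IQR = 73.0000 - 33.0000 = 40.0000

IQR = 40.0000


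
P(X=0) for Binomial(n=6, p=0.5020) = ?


C(6,0) = 1
p^0 = 1.000000
(1-p)^6 = 0.015254
P = 1 * 1.000000 * 0.015254 = 0.0153

P(X=0) = 0.0153


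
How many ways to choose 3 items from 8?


C(8,3) = 8!/(3! × 5!)
= 40320/(6 × 120)
= 56

C(8,3) = 56


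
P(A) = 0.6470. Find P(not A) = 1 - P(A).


P(not A) = 1 - 0.6470 = 0.3530

P(not A) = 0.3530


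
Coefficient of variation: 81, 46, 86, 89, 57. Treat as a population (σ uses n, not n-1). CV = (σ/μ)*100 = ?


Mean = 71.8000
SD = 17.1278
CV = (17.1278/71.8000)*100 = 23.8548%

CV = 23.8548%


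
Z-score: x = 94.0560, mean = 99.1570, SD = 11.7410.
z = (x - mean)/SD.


z = (94.0560 - 99.1570)/11.7410
= -5.1010/11.7410
= -0.4345

z = -0.4345


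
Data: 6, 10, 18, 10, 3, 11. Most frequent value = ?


Frequencies: 3:1, 6:1, 10:2, 11:1, 18:1
Max frequency = 2
Mode = 10

Mode = 10


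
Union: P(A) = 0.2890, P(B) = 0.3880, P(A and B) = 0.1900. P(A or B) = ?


P(A∪B) = 0.2890 + 0.3880 - 0.1900
= 0.6770 - 0.1900
= 0.4870

P(A∪B) = 0.4870


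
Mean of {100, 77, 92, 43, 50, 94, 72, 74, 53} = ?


Sum = 100 + 77 + 92 + 43 + 50 + 94 + 72 + 74 + 53 = 655
n = 9
Mean = 655/9 = 72.7778

Mean = 72.7778


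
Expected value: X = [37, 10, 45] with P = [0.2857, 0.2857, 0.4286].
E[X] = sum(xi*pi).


E[X] = 37*0.2857 + 10*0.2857 + 45*0.4286
= 10.5709 + 2.8570 + 19.2870
= 32.7149

E[X] = 32.7149


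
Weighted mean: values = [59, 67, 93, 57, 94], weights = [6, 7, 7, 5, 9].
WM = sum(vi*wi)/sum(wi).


Numerator = 59*6 + 67*7 + 93*7 + 57*5 + 94*9 = 2605
Denominator = 6 + 7 + 7 + 5 + 9 = 34
WM = 2605/34 = 76.6176

WM = 76.6176


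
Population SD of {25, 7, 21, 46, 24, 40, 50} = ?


Mean = 30.4286
Variance = 203.6735
SD = sqrt(203.6735) = 14.2714

SD = 14.2714


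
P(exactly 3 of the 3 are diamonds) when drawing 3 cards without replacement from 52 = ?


Hypergeometric: P(X=3) = C(13,3)·C(39,0) / C(52,3)
= 286 × 1 / 22100
= 286/22100 = 0.0129

P = 0.0129


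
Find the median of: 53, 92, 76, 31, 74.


Sorted: 31, 53, 74, 76, 92
n = 5 (odd)
Middle value = 74

Median = 74


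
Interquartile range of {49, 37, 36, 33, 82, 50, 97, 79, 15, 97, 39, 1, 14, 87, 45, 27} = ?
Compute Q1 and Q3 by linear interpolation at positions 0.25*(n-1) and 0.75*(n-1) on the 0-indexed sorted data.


Sorted: 1, 14, 15, 27, 33, 36, 37, 39, 45, 49, 50, 79, 82, 87, 97, 97
Q1 (25th %ile) = 31.5000
Q3 (75th %ile) = 79.7500
IQR = 79.7500 - 31.5000 = 48.2500

IQR = 48.2500


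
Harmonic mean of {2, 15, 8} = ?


Sum of reciprocals = 1/2 + 1/15 + 1/8 = 0.691667
HM = 3/0.691667 = 4.3373

HM = 4.3373


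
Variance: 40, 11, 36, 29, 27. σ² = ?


Mean = 28.6000
Squared deviations: 129.9600, 309.7600, 54.7600, 0.1600, 2.5600
Sum = 497.2000
Variance = 497.2000/5 = 99.4400

Variance = 99.4400


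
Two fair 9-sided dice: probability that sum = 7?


Total outcomes = 9×9 = 81
Favorable (sum = 7): 6
P = 6/81 = 0.0741

P = 0.0741


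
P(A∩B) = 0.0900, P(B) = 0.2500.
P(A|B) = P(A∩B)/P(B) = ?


P(A|B) = 0.0900/0.2500 = 0.3600

P(A|B) = 0.3600


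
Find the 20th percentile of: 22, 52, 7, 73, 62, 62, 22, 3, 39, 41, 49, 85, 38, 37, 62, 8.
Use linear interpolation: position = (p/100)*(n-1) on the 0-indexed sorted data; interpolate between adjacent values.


Sorted: 3, 7, 8, 22, 22, 37, 38, 39, 41, 49, 52, 62, 62, 62, 73, 85
n = 16
Index = 20/100 * 15 = 3.0000
Lower = data[3] = 22, Upper = data[4] = 22
P20 = 22 + 0*(0) = 22.0000

P20 = 22.0000


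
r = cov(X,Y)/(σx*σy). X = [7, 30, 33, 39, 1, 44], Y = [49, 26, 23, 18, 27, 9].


Mean X = 25.6667, Mean Y = 25.3333
SD X = 16.038149, SD Y = 12.174655
Cov = -149.055556
r = -149.055556/(16.038149*12.174655) = -0.7634

r = -0.7634


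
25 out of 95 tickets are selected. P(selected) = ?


P = 25/95 = 0.2632

P = 0.2632


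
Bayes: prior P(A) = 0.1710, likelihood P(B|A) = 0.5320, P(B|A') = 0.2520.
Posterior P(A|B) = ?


P(B) = P(B|A)*P(A) + P(B|A')*P(A')
= 0.5320*0.1710 + 0.2520*0.8290
= 0.090972 + 0.208908 = 0.299880
P(A|B) = 0.090972/0.299880 = 0.3034

P(A|B) = 0.3034


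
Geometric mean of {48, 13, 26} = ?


Product = 48 × 13 × 26 = 16224
GM = 16224^(1/3) = 25.3155

GM = 25.3155


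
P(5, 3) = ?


P(5,3) = 5!/2!
= 120/2
= 60

P(5,3) = 60


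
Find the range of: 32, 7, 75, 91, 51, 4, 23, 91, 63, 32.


Max = 91, Min = 4
Range = 91 - 4 = 87

Range = 87


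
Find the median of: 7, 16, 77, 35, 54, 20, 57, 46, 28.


Sorted: 7, 16, 20, 28, 35, 46, 54, 57, 77
n = 9 (odd)
Middle value = 35

Median = 35


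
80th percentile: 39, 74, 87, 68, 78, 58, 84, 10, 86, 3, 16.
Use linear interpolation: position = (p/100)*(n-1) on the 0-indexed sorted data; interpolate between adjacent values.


Sorted: 3, 10, 16, 39, 58, 68, 74, 78, 84, 86, 87
n = 11
Index = 80/100 * 10 = 8.0000
Lower = data[8] = 84, Upper = data[9] = 86
P80 = 84 + 0*(2) = 84.0000

P80 = 84.0000


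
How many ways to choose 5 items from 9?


C(9,5) = 9!/(5! × 4!)
= 362880/(120 × 24)
= 126

C(9,5) = 126


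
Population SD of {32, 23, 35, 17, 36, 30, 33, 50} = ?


Mean = 32.0000
Variance = 82.5000
SD = sqrt(82.5000) = 9.0830

SD = 9.0830


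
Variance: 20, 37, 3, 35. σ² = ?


Mean = 23.7500
Squared deviations: 14.0625, 175.5625, 430.5625, 126.5625
Sum = 746.7500
Variance = 746.7500/4 = 186.6875

Variance = 186.6875


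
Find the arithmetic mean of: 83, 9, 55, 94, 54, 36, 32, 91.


Sum = 83 + 9 + 55 + 94 + 54 + 36 + 32 + 91 = 454
n = 8
Mean = 454/8 = 56.7500

Mean = 56.7500


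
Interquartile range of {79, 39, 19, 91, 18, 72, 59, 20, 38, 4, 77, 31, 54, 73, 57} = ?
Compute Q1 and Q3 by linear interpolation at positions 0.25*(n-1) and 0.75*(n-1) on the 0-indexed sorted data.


Sorted: 4, 18, 19, 20, 31, 38, 39, 54, 57, 59, 72, 73, 77, 79, 91
Q1 (25th %ile) = 25.5000
Q3 (75th %ile) = 72.5000
IQR = 72.5000 - 25.5000 = 47.0000

IQR = 47.0000


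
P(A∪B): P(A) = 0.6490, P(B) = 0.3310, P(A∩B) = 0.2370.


P(A∪B) = 0.6490 + 0.3310 - 0.2370
= 0.9800 - 0.2370
= 0.7430

P(A∪B) = 0.7430


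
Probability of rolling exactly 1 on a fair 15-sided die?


Favorable outcomes (roll = 1): 1
Total outcomes = 15
P = 1/15 = 0.0667

P = 0.0667


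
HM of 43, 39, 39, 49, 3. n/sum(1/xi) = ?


Sum of reciprocals = 1/43 + 1/39 + 1/39 + 1/49 + 1/3 = 0.428279
HM = 5/0.428279 = 11.6746

HM = 11.6746


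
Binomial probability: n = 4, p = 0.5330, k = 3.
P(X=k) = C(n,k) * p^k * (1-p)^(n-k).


C(4,3) = 4
p^3 = 0.151419
(1-p)^1 = 0.467000
P = 4 * 0.151419 * 0.467000 = 0.2829

P(X=3) = 0.2829


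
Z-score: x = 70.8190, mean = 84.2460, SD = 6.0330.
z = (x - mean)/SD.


z = (70.8190 - 84.2460)/6.0330
= -13.4270/6.0330
= -2.2256

z = -2.2256


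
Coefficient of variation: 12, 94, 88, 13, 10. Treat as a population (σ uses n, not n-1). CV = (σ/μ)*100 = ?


Mean = 43.4000
SD = 38.9235
CV = (38.9235/43.4000)*100 = 89.6855%

CV = 89.6855%


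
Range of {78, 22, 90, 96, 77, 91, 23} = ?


Max = 96, Min = 22
Range = 96 - 22 = 74

Range = 74


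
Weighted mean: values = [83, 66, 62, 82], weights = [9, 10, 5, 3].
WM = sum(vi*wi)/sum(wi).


Numerator = 83*9 + 66*10 + 62*5 + 82*3 = 1963
Denominator = 9 + 10 + 5 + 3 = 27
WM = 1963/27 = 72.7037

WM = 72.7037


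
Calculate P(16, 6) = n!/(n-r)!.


P(16,6) = 16!/10!
= 20922789888000/3628800
= 5765760

P(16,6) = 5765760


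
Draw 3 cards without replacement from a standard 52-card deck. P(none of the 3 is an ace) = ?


P(no aces) = (48/52) × (47/51) × (46/50)
= 0.7826

P = 0.7826


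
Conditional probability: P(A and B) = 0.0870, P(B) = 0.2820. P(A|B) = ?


P(A|B) = 0.0870/0.2820 = 0.3085

P(A|B) = 0.3085


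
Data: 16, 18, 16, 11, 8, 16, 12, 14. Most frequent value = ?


Frequencies: 8:1, 11:1, 12:1, 14:1, 16:3, 18:1
Max frequency = 3
Mode = 16

Mode = 16


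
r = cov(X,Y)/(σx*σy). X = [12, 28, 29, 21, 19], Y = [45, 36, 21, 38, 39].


Mean X = 21.8000, Mean Y = 35.8000
SD X = 6.241795, SD Y = 7.984986
Cov = -41.240000
r = -41.240000/(6.241795*7.984986) = -0.8274

r = -0.8274


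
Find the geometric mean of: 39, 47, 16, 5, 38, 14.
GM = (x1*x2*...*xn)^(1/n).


Product = 39 × 47 × 16 × 5 × 38 × 14 = 78012480
GM = 78012480^(1/6) = 20.6710

GM = 20.6710


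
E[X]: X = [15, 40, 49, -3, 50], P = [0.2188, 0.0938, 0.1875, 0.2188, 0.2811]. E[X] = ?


E[X] = 15*0.2188 + 40*0.0938 + 49*0.1875 - 3*0.2188 + 50*0.2811
= 3.2820 + 3.7520 + 9.1875 - 0.6564 + 14.0550
= 29.6201

E[X] = 29.6201


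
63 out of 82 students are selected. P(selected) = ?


P = 63/82 = 0.7683

P = 0.7683


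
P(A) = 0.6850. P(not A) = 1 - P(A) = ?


P(not A) = 1 - 0.6850 = 0.3150

P(not A) = 0.3150


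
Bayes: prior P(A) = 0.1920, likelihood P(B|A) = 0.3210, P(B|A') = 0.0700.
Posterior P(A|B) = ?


P(B) = P(B|A)*P(A) + P(B|A')*P(A')
= 0.3210*0.1920 + 0.0700*0.8080
= 0.061632 + 0.056560 = 0.118192
P(A|B) = 0.061632/0.118192 = 0.5215

P(A|B) = 0.5215


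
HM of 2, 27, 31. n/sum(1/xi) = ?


Sum of reciprocals = 1/2 + 1/27 + 1/31 = 0.569295
HM = 3/0.569295 = 5.2697

HM = 5.2697


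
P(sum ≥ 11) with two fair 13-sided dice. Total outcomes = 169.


Total outcomes = 13×13 = 169
Favorable (sum ≥ 11): 124
P = 124/169 = 0.7337

P = 0.7337


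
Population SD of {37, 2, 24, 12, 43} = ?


Mean = 23.6000
Variance = 231.4400
SD = sqrt(231.4400) = 15.2132

SD = 15.2132


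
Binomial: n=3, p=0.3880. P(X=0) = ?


C(3,0) = 1
p^0 = 1.000000
(1-p)^3 = 0.229221
P = 1 * 1.000000 * 0.229221 = 0.2292

P(X=0) = 0.2292


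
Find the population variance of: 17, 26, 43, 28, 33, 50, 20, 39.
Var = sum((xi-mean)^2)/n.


Mean = 32.0000
Squared deviations: 225.0000, 36.0000, 121.0000, 16.0000, 1.0000, 324.0000, 144.0000, 49.0000
Sum = 916.0000
Variance = 916.0000/8 = 114.5000

Variance = 114.5000


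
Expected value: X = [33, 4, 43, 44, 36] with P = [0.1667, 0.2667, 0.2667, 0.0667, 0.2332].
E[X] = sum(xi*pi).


E[X] = 33*0.1667 + 4*0.2667 + 43*0.2667 + 44*0.0667 + 36*0.2332
= 5.5011 + 1.0668 + 11.4681 + 2.9348 + 8.3952
= 29.3660

E[X] = 29.3660


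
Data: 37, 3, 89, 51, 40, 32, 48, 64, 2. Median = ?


Sorted: 2, 3, 32, 37, 40, 48, 51, 64, 89
n = 9 (odd)
Middle value = 40

Median = 40


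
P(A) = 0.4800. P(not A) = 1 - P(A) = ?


P(not A) = 1 - 0.4800 = 0.5200

P(not A) = 0.5200


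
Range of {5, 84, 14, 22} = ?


Max = 84, Min = 5
Range = 84 - 5 = 79

Range = 79


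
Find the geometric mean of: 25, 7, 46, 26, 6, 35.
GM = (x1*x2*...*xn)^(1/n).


Product = 25 × 7 × 46 × 26 × 6 × 35 = 43953000
GM = 43953000^(1/6) = 18.7859

GM = 18.7859


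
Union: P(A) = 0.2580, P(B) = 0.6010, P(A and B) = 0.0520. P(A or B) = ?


P(A∪B) = 0.2580 + 0.6010 - 0.0520
= 0.8590 - 0.0520
= 0.8070

P(A∪B) = 0.8070


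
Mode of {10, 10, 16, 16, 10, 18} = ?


Frequencies: 10:3, 16:2, 18:1
Max frequency = 3
Mode = 10

Mode = 10


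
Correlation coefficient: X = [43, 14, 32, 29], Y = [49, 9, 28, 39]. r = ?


Mean X = 29.5000, Mean Y = 31.2500
SD X = 10.356158, SD Y = 14.838716
Cov = 143.125000
r = 143.125000/(10.356158*14.838716) = 0.9314

r = 0.9314


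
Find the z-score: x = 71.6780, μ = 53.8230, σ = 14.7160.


z = (71.6780 - 53.8230)/14.7160
= 17.8550/14.7160
= 1.2133

z = 1.2133


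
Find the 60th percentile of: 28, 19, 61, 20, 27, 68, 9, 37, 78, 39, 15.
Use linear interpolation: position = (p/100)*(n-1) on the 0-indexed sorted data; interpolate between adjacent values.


Sorted: 9, 15, 19, 20, 27, 28, 37, 39, 61, 68, 78
n = 11
Index = 60/100 * 10 = 6.0000
Lower = data[6] = 37, Upper = data[7] = 39
P60 = 37 + 0*(2) = 37.0000

P60 = 37.0000


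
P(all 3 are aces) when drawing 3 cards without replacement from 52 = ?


P(all aces) = (4/52) × (3/51) × (2/50)
= 0.0002

P = 0.0002


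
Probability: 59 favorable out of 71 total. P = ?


P = 59/71 = 0.8310

P = 0.8310


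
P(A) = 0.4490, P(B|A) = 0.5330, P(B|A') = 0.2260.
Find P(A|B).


P(B) = P(B|A)*P(A) + P(B|A')*P(A')
= 0.5330*0.4490 + 0.2260*0.5510
= 0.239317 + 0.124526 = 0.363843
P(A|B) = 0.239317/0.363843 = 0.6577

P(A|B) = 0.6577


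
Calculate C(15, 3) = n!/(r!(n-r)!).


C(15,3) = 15!/(3! × 12!)
= 1307674368000/(6 × 479001600)
= 455

C(15,3) = 455


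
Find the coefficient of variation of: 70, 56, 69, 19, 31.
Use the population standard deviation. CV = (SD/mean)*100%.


Mean = 49.0000
SD = 20.5621
CV = (20.5621/49.0000)*100 = 41.9635%

CV = 41.9635%


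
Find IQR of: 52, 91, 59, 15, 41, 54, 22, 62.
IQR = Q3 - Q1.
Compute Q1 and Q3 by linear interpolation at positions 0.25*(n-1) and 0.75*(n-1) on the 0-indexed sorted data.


Sorted: 15, 22, 41, 52, 54, 59, 62, 91
Q1 (25th %ile) = 36.2500
Q3 (75th %ile) = 59.7500
IQR = 59.7500 - 36.2500 = 23.5000

IQR = 23.5000


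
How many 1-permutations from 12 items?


P(12,1) = 12!/11!
= 479001600/39916800
= 12

P(12,1) = 12


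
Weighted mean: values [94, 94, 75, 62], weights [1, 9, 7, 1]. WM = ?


Numerator = 94*1 + 94*9 + 75*7 + 62*1 = 1527
Denominator = 1 + 9 + 7 + 1 = 18
WM = 1527/18 = 84.8333

WM = 84.8333


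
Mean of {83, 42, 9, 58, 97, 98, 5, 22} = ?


Sum = 83 + 42 + 9 + 58 + 97 + 98 + 5 + 22 = 414
n = 8
Mean = 414/8 = 51.7500

Mean = 51.7500


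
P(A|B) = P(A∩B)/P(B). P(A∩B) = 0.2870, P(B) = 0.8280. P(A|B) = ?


P(A|B) = 0.2870/0.8280 = 0.3466

P(A|B) = 0.3466


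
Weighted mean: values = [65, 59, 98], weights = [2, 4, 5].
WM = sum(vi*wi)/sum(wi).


Numerator = 65*2 + 59*4 + 98*5 = 856
Denominator = 2 + 4 + 5 = 11
WM = 856/11 = 77.8182

WM = 77.8182


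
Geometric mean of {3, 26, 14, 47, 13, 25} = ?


Product = 3 × 26 × 14 × 47 × 13 × 25 = 16680300
GM = 16680300^(1/6) = 15.9846

GM = 15.9846


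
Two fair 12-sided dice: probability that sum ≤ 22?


Total outcomes = 12×12 = 144
Favorable (sum ≤ 22): 141
P = 141/144 = 0.9792

P = 0.9792


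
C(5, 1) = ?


C(5,1) = 5!/(1! × 4!)
= 120/(1 × 24)
= 5

C(5,1) = 5


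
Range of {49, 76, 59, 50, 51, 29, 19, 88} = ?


Max = 88, Min = 19
Range = 88 - 19 = 69

Range = 69


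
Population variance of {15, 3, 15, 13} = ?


Mean = 11.5000
Squared deviations: 12.2500, 72.2500, 12.2500, 2.2500
Sum = 99.0000
Variance = 99.0000/4 = 24.7500

Variance = 24.7500
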